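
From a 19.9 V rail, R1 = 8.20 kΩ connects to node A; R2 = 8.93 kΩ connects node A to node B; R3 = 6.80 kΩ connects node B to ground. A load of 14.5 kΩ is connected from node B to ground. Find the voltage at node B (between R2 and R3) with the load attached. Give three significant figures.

V ≈ 4.23 V

At node B, R3 is in parallel with the load: R3‖R_L = 4.629 kΩ.
Below node A the resistance is R2 + (R3‖R_L) = 13.56 kΩ, so V_A = 19.9 × 13.56/21.76 = 12.40 V.
Then V_B = V_A × (R3‖R_L)/(R2 + R3‖R_L) = 12.40 × 4.629/13.56 = 4.23 V.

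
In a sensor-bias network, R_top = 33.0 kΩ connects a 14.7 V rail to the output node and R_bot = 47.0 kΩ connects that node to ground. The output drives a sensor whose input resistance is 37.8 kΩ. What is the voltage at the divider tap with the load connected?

V_out ≈ 5.71 V

The load sits in parallel with R_bot: R_bot‖R_L = (47.0 × 37.8) / (47.0 + 37.8) = 20.95 kΩ.
V_out = 14.7 × 20.95 / (33.0 + 20.95) = 14.7 × 20.95/53.95 = 5.71 V.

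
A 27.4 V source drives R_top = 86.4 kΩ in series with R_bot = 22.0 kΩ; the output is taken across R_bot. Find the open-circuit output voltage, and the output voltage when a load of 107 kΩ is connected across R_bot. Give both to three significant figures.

Open-circuit: V = 27.4 × 22.0/(86.4 + 22.0) = 5.56 V.
With the load, R_bot becomes R_bot‖R_L = 18.25 kΩ, so V = 27.4 × 18.25/104.6 = 4.78 V.

Unloaded: 5.56 V; loaded: 4.78 V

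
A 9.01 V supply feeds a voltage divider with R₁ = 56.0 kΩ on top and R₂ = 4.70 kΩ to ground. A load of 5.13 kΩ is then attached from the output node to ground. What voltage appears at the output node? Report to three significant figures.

V_out ≈ 0.378 V

The load sits in parallel with R₂: R₂‖R_L = (4.70 × 5.13) / (4.70 + 5.13) = 2.453 kΩ.
V_out = 9.01 × 2.453 / (56.0 + 2.453) = 9.01 × 2.453/58.45 = 0.378 V.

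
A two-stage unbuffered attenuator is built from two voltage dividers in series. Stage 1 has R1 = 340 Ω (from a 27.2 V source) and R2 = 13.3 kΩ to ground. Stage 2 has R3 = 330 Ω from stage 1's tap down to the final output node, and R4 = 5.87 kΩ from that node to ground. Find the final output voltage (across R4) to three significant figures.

Stage 2 presents R3+R4 = 6200 Ω as a load on stage 1's tap.
Stage 1's lower leg becomes R2‖(R3+R4) = 4229 Ω, so V_mid = 27.2 × 4229/4569 = 25.18 V.
Stage 2 is itself unloaded: V_out = V_mid × R4/(R3+R4) = 25.18 × 5870/6200 = 23.8 V.

V_out ≈ 23.8 V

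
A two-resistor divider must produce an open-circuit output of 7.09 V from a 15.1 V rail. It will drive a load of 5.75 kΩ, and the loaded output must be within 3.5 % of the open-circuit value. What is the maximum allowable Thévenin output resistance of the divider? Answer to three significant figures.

Loading drop = R_th/(R_th + R_L) ≤ 0.0350, so R_th ≤ R_L · ε/(1−ε) = 5.75 kΩ × 0.0350/0.9650 = 209 Ω.

R_th ≤ 209 Ω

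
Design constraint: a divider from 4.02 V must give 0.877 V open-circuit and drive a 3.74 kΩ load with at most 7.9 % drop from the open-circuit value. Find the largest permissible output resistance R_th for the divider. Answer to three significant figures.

R_th ≤ 321 Ω

Loading drop = R_th/(R_th + R_L) ≤ 0.0790, so R_th ≤ R_L · ε/(1−ε) = 3.74 kΩ × 0.0790/0.9210 = 321 Ω.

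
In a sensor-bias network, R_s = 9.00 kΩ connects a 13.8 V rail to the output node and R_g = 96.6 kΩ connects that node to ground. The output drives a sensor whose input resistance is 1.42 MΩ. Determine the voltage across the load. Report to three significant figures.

V_out ≈ 12.6 V

The load sits in parallel with R_g: R_g‖R_L = (96.6 × 1420) / (96.6 + 1420) = 90.45 kΩ.
V_out = 13.8 × 90.45 / (9.00 + 90.45) = 13.8 × 90.45/99.45 = 12.6 V.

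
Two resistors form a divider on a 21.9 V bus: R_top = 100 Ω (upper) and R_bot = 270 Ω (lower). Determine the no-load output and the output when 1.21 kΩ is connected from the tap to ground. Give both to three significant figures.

Open-circuit: V = 21.9 × 270/(100 + 270) = 16.0 V.
With the load, R_bot becomes R_bot‖R_L = 220.7 Ω, so V = 21.9 × 220.7/320.7 = 15.1 V.

Unloaded: 16.0 V; loaded: 15.1 V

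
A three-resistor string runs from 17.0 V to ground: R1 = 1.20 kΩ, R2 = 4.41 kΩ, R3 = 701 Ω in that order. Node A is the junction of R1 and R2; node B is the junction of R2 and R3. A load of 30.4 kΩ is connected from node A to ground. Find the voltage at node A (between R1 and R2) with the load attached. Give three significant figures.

Below node A the series string R2+R3 = 5111 Ω sits in parallel with the 30400 Ω load: 4375 Ω.
V_A = 17.0 × 4375/(1200 + 4375) = 13.3 V.

V ≈ 13.3 V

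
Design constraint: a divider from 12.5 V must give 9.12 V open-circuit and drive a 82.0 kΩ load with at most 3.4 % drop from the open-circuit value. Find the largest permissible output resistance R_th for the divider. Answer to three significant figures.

Loading drop = R_th/(R_th + R_L) ≤ 0.0340, so R_th ≤ R_L · ε/(1−ε) = 82.0 kΩ × 0.0340/0.9660 = 2.89 kΩ.

R_th ≤ 2.89 kΩ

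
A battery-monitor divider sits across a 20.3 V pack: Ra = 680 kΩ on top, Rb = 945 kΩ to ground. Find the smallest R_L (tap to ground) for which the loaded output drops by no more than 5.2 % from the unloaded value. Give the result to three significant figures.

R_L(min) ≈ 7.21 MΩ

Output resistance R_th = Ra‖Rb = (680 × 945)/1625 = 395.4 kΩ.
The fractional drop is R_th/(R_th + R_L); requiring this ≤ 0.0520 gives R_L ≥ R_th(1/0.0520 − 1) = 395.4 × 18.23 = 7.21 MΩ.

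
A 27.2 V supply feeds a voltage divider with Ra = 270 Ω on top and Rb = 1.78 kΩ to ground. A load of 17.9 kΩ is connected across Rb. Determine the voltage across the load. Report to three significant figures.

V_out ≈ 23.3 V

The load sits in parallel with Rb: Rb‖R_L = (1780 × 17900) / (1780 + 17900) = 1619 Ω.
V_out = 27.2 × 1619 / (270 + 1619) = 27.2 × 1619/1889 = 23.3 V.
(Unloaded it would have been 23.6 V.)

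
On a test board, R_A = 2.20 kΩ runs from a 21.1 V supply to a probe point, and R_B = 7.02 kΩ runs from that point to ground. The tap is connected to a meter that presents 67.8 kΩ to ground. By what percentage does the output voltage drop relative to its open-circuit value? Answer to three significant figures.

2.41 %

The divider's output (Thévenin) resistance is R_A‖R_B = 1.675 kΩ.
Fractional drop under load = R_th/(R_th + R_L) = 1.675 / (1.675 + 67.8) = 0.02411.
So the output falls by 2.41 %.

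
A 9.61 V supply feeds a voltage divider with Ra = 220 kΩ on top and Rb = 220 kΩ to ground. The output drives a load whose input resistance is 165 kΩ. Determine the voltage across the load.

The load sits in parallel with Rb: Rb‖R_L = (220 × 165) / (220 + 165) = 94.29 kΩ.
V_out = 9.61 × 94.29 / (220 + 94.29) = 9.61 × 94.29/314.3 = 2.88 V.

V_out ≈ 2.88 V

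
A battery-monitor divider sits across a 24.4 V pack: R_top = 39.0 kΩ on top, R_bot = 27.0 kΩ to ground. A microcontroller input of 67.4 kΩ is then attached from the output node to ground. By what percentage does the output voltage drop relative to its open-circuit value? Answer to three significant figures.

Unloaded V = 24.4 × 27.0/66.00 = 9.982 V.
Loaded: R_bot‖R_L = 19.28 kΩ, giving V = 24.4 × 19.28/58.28 = 8.071 V.
Drop = (9.982 − 8.071) / 9.982 = 19.1 %.

19.1 %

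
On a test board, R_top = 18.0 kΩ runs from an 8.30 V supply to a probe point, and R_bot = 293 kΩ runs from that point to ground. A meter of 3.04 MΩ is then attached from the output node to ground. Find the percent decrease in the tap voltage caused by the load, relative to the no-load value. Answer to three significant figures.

The divider's output (Thévenin) resistance is R_top‖R_bot = 16.96 kΩ.
Fractional drop under load = R_th/(R_th + R_L) = 16.96 / (16.96 + 3040) = 0.005547.
So the output falls by 0.555 %.

0.555 %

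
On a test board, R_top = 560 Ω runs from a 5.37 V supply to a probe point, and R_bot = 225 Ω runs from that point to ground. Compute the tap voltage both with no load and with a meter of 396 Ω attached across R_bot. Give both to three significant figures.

Unloaded: 1.54 V; loaded: 1.10 V

Open-circuit: V = 5.37 × 225/(560 + 225) = 1.54 V.
With the load, R_bot becomes R_bot‖R_L = 143.5 Ω, so V = 5.37 × 143.5/703.5 = 1.10 V.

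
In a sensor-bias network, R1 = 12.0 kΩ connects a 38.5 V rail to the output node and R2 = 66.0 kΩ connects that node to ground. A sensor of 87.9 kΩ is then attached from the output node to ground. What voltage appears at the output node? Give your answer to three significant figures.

The load sits in parallel with R2: R2‖R_L = (66.0 × 87.9) / (66.0 + 87.9) = 37.70 kΩ.
V_out = 38.5 × 37.70 / (12.0 + 37.70) = 38.5 × 37.70/49.70 = 29.2 V.
(Unloaded it would have been 32.6 V.)

V_out ≈ 29.2 V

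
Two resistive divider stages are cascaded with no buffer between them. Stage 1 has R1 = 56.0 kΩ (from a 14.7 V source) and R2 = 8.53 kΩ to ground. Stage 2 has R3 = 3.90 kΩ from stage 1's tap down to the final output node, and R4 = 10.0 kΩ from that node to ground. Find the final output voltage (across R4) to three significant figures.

Stage 2 presents R3+R4 = 13.90 kΩ as a load on stage 1's tap.
Stage 1's lower leg becomes R2‖(R3+R4) = 5.286 kΩ, so V_mid = 14.7 × 5.286/61.29 = 1.268 V.
Stage 2 is itself unloaded: V_out = V_mid × R4/(R3+R4) = 1.268 × 10.0/13.90 = 0.912 V.

V_out ≈ 0.912 V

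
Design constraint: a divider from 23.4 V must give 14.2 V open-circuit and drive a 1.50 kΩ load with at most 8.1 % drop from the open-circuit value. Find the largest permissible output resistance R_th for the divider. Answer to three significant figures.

R_th ≤ 132 Ω

Loading drop = R_th/(R_th + R_L) ≤ 0.0810, so R_th ≤ R_L · ε/(1−ε) = 1.50 kΩ × 0.0810/0.9190 = 132 Ω.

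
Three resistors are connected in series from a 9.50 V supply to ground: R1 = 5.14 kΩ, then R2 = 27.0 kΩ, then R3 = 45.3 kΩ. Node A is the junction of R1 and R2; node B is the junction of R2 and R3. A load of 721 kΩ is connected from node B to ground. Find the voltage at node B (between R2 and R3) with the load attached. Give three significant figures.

V ≈ 5.42 V

At node B, R3 is in parallel with the load: R3‖R_L = 42.62 kΩ.
Below node A the resistance is R2 + (R3‖R_L) = 69.62 kΩ, so V_A = 9.50 × 69.62/74.76 = 8.847 V.
Then V_B = V_A × (R3‖R_L)/(R2 + R3‖R_L) = 8.847 × 42.62/69.62 = 5.42 V.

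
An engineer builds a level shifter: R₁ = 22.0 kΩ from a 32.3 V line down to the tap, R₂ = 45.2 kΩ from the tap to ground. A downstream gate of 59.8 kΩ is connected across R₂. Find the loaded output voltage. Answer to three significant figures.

V_out ≈ 17.4 V

The load sits in parallel with R₂: R₂‖R_L = (45.2 × 59.8) / (45.2 + 59.8) = 25.74 kΩ.
V_out = 32.3 × 25.74 / (22.0 + 25.74) = 32.3 × 25.74/47.74 = 17.4 V.
(Unloaded it would have been 21.7 V.)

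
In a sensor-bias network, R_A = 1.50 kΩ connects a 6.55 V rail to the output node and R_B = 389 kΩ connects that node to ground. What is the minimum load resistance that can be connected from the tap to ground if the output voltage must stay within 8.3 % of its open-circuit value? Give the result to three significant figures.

Output resistance R_th = R_A‖R_B = (1.50 × 389)/390.5 = 1.494 kΩ.
The fractional drop is R_th/(R_th + R_L); requiring this ≤ 0.0830 gives R_L ≥ R_th(1/0.0830 − 1) = 1.494 × 11.05 = 16.5 kΩ.

R_L(min) ≈ 16.5 kΩ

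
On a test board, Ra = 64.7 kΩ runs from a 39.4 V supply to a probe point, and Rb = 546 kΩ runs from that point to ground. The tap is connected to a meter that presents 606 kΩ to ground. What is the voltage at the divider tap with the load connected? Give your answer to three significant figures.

V_out ≈ 32.2 V

The load sits in parallel with Rb: Rb‖R_L = (546 × 606) / (546 + 606) = 287.2 kΩ.
V_out = 39.4 × 287.2 / (64.7 + 287.2) = 39.4 × 287.2/351.9 = 32.2 V.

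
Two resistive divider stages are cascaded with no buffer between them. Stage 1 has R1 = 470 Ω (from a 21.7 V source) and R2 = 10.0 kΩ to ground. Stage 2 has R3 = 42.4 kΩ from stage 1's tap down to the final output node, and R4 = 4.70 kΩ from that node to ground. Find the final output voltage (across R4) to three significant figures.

Stage 2 presents R3+R4 = 47100 Ω as a load on stage 1's tap.
Stage 1's lower leg becomes R2‖(R3+R4) = 8249 Ω, so V_mid = 21.7 × 8249/8719 = 20.53 V.
Stage 2 is itself unloaded: V_out = V_mid × R4/(R3+R4) = 20.53 × 4700/47100 = 2.05 V.

V_out ≈ 2.05 V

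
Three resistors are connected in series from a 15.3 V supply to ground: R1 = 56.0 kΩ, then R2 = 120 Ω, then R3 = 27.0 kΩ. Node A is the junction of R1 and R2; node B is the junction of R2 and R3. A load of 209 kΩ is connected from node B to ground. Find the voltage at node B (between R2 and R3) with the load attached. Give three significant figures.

At node B, R3 is in parallel with the load: R3‖R_L = 23910 Ω.
Below node A the resistance is R2 + (R3‖R_L) = 24030 Ω, so V_A = 15.3 × 24030/80030 = 4.594 V.
Then V_B = V_A × (R3‖R_L)/(R2 + R3‖R_L) = 4.594 × 23910/24030 = 4.57 V.

V ≈ 4.57 V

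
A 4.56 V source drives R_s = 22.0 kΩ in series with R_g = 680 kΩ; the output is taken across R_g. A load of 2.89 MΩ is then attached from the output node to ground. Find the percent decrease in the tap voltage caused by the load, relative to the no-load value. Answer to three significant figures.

0.732 %

The divider's output (Thévenin) resistance is R_s‖R_g = 21.31 kΩ.
Fractional drop under load = R_th/(R_th + R_L) = 21.31 / (21.31 + 2890) = 0.007320.
So the output falls by 0.732 %.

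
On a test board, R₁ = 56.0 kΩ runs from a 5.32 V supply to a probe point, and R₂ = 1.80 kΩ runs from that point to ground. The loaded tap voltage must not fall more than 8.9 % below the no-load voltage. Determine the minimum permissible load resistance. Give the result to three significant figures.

R_L(min) ≈ 17.9 kΩ

Output resistance R_th = R₁‖R₂ = (56.0 × 1.80)/57.80 = 1.744 kΩ.
The fractional drop is R_th/(R_th + R_L); requiring this ≤ 0.0890 gives R_L ≥ R_th(1/0.0890 − 1) = 1.744 × 10.24 = 17.9 kΩ.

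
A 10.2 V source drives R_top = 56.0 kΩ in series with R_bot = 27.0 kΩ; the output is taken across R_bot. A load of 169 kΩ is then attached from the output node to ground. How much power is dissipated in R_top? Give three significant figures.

Total resistance from the source is R_top + (R_bot‖R_L) = 79.28 kΩ, so I = 10.2/79.28 kΩ = 0.1287 mA.
P = I²·R_top = (0.1287 mA)² × 56.0 kΩ = 0.927 mW.

P ≈ 0.927 mW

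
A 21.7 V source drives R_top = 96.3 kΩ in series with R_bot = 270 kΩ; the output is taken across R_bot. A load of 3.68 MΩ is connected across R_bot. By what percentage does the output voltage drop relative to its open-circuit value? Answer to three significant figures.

1.89 %

The divider's output (Thévenin) resistance is R_top‖R_bot = 70.98 kΩ.
Fractional drop under load = R_th/(R_th + R_L) = 70.98 / (70.98 + 3680) = 0.01892.
So the output falls by 1.89 %.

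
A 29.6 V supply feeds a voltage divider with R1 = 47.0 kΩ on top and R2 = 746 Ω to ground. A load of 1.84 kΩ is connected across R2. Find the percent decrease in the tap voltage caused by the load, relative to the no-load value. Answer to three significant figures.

28.5 %

Unloaded V = 29.6 × 746/47750 = 0.4625 V.
Loaded: R2‖R_L = 530.8 Ω, giving V = 29.6 × 530.8/47530 = 0.3306 V.
Drop = (0.4625 − 0.3306) / 0.4625 = 28.5 %.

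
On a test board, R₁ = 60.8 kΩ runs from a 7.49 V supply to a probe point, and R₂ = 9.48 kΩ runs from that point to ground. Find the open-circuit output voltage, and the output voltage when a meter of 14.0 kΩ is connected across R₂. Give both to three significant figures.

Open-circuit: V = 7.49 × 9.48/(60.8 + 9.48) = 1.01 V.
With the load, R₂ becomes R₂‖R_L = 5.652 kΩ, so V = 7.49 × 5.652/66.45 = 0.637 V.

Unloaded: 1.01 V; loaded: 0.637 V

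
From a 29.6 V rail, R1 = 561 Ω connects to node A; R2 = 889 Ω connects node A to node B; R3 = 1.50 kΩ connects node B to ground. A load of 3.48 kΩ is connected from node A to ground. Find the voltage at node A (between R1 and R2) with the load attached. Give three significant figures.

Below node A the series string R2+R3 = 2389 Ω sits in parallel with the 3480 Ω load: 1417 Ω.
V_A = 29.6 × 1417/(561 + 1417) = 21.2 V.

V ≈ 21.2 V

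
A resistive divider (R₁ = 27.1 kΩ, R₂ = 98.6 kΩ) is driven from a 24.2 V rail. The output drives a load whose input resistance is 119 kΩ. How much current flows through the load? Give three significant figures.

I_L ≈ 0.135 mA

R₂‖R_L = 53.92 kΩ; V_out = 24.2 × 53.92/81.02 = 16.11 V.
I_L = V_out / R_L = 16.11 / 119 kΩ = 0.135 mA.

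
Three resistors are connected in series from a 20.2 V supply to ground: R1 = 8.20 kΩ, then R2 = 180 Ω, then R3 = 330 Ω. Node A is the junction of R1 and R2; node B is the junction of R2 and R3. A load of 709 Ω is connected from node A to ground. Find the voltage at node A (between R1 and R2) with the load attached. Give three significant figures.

Below node A the series string R2+R3 = 510.0 Ω sits in parallel with the 709 Ω load: 296.6 Ω.
V_A = 20.2 × 296.6/(8200 + 296.6) = 0.705 V.

V ≈ 0.705 V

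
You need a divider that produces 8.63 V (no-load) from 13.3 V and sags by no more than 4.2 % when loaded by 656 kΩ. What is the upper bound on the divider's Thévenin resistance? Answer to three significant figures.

R_th ≤ 28.8 kΩ

Loading drop = R_th/(R_th + R_L) ≤ 0.0420, so R_th ≤ R_L · ε/(1−ε) = 656 kΩ × 0.0420/0.9580 = 28.8 kΩ.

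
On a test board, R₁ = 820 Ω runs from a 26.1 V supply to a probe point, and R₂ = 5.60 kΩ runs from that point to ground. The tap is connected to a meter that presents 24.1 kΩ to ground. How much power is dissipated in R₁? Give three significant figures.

P ≈ 19.4 mW

Total resistance from the source is R₁ + (R₂‖R_L) = 5364 Ω, so I = 26.1/5364 Ω = 4.866 mA.
P = I²·R₁ = (4.866 mA)² × 820 Ω = 19.4 mW.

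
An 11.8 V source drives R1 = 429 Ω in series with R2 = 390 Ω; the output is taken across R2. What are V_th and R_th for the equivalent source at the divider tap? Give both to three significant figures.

V_th is the open-circuit tap voltage: 11.8 × 390/(429 + 390) = 5.62 V.
With the supply zeroed, R1 and R2 appear in parallel from the tap: R_th = R1‖R2 = (429 × 390)/819.0 = 204 Ω.

V_th = 5.62 V, R_th = 204 Ω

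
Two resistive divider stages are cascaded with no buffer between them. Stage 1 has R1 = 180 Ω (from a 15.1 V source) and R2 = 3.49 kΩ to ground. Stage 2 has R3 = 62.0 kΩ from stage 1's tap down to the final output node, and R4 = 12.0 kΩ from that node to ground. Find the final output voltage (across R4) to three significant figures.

V_out ≈ 2.32 V

Stage 2 presents R3+R4 = 74000 Ω as a load on stage 1's tap.
Stage 1's lower leg becomes R2‖(R3+R4) = 3333 Ω, so V_mid = 15.1 × 3333/3513 = 14.33 V.
Stage 2 is itself unloaded: V_out = V_mid × R4/(R3+R4) = 14.33 × 12000/74000 = 2.32 V.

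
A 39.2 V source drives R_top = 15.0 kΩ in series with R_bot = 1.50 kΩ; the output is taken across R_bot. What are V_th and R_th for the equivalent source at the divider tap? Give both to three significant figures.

V_th is the open-circuit tap voltage: 39.2 × 1.50/(15.0 + 1.50) = 3.56 V.
With the supply zeroed, R_top and R_bot appear in parallel from the tap: R_th = R_top‖R_bot = (15.0 × 1.50)/16.50 = 1.36 kΩ.

V_th = 3.56 V, R_th = 1.36 kΩ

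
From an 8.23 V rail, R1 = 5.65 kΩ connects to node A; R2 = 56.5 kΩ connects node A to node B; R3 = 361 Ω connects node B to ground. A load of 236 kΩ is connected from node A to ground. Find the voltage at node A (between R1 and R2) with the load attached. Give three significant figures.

Below node A the series string R2+R3 = 56860 Ω sits in parallel with the 236000 Ω load: 45820 Ω.
V_A = 8.23 × 45820/(5650 + 45820) = 7.33 V.

V ≈ 7.33 V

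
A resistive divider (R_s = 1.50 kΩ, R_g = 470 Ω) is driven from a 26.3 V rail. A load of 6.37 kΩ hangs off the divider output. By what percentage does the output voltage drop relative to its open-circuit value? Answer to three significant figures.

The divider's output (Thévenin) resistance is R_s‖R_g = 357.9 Ω.
Fractional drop under load = R_th/(R_th + R_L) = 357.9 / (357.9 + 6370) = 0.05319.
So the output falls by 5.32 %.

5.32 %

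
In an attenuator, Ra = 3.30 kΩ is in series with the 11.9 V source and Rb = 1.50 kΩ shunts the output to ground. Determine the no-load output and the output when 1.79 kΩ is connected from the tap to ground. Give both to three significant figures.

Unloaded: 3.72 V; loaded: 2.36 V

Open-circuit: V = 11.9 × 1.50/(3.30 + 1.50) = 3.72 V.
With the load, Rb becomes Rb‖R_L = 0.8161 kΩ, so V = 11.9 × 0.8161/4.116 = 2.36 V.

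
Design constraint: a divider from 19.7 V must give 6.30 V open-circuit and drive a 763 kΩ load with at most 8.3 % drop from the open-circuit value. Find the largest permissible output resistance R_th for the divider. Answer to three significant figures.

Loading drop = R_th/(R_th + R_L) ≤ 0.0830, so R_th ≤ R_L · ε/(1−ε) = 763 kΩ × 0.0830/0.9170 = 69.1 kΩ.
(Any R1, R2 with R2/(R1+R2) = 0.320 and R1‖R2 ≤ 69.1 kΩ will meet the spec.)

R_th ≤ 69.1 kΩ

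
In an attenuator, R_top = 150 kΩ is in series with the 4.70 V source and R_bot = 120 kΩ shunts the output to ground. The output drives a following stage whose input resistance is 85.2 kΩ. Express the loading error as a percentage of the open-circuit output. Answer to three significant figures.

Unloaded V = 4.70 × 120/270.0 = 2.089 V.
Loaded: R_bot‖R_L = 49.82 kΩ, giving V = 4.70 × 49.82/199.8 = 1.172 V.
Drop = (2.089 − 1.172) / 2.089 = 43.9 %.

43.9 %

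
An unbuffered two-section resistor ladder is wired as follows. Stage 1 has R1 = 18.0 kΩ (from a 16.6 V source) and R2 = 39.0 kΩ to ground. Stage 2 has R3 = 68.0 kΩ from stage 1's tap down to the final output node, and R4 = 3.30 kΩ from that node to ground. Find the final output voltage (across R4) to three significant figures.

Stage 2 presents R3+R4 = 71.30 kΩ as a load on stage 1's tap.
Stage 1's lower leg becomes R2‖(R3+R4) = 25.21 kΩ, so V_mid = 16.6 × 25.21/43.21 = 9.685 V.
Stage 2 is itself unloaded: V_out = V_mid × R4/(R3+R4) = 9.685 × 3.30/71.30 = 0.448 V.

V_out ≈ 0.448 V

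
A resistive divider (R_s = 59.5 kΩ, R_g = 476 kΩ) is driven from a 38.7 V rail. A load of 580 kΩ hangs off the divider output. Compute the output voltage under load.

V_out ≈ 31.5 V

The load sits in parallel with R_g: R_g‖R_L = (476 × 580) / (476 + 580) = 261.4 kΩ.
V_out = 38.7 × 261.4 / (59.5 + 261.4) = 38.7 × 261.4/320.9 = 31.5 V.
(Unloaded it would have been 34.4 V.)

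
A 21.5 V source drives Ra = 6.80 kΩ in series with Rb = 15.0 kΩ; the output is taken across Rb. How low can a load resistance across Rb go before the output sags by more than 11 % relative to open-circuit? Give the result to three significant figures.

R_L(min) ≈ 37.9 kΩ

Output resistance R_th = Ra‖Rb = (6.80 × 15.0)/21.80 = 4.679 kΩ.
The fractional drop is R_th/(R_th + R_L); requiring this ≤ 0.110 gives R_L ≥ R_th(1/0.110 − 1) = 4.679 × 8.091 = 37.9 kΩ.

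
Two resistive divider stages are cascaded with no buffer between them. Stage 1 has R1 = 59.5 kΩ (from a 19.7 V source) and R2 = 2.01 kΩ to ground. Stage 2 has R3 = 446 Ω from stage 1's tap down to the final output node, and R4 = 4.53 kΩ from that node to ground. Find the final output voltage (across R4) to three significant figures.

V_out ≈ 0.421 V

Stage 2 presents R3+R4 = 4976 Ω as a load on stage 1's tap.
Stage 1's lower leg becomes R2‖(R3+R4) = 1432 Ω, so V_mid = 19.7 × 1432/60930 = 0.4629 V.
Stage 2 is itself unloaded: V_out = V_mid × R4/(R3+R4) = 0.4629 × 4530/4976 = 0.421 V.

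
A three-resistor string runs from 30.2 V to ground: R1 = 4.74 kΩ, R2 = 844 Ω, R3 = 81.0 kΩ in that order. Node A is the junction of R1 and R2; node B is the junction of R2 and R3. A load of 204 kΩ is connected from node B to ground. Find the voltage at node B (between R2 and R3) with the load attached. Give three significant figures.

V ≈ 27.5 V

At node B, R3 is in parallel with the load: R3‖R_L = 57980 Ω.
Below node A the resistance is R2 + (R3‖R_L) = 58820 Ω, so V_A = 30.2 × 58820/63560 = 27.95 V.
Then V_B = V_A × (R3‖R_L)/(R2 + R3‖R_L) = 27.95 × 57980/58820 = 27.5 V.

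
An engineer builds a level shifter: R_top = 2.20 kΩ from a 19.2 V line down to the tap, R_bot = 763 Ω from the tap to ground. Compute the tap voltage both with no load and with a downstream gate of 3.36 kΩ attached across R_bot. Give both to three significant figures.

Open-circuit: V = 19.2 × 763/(2200 + 763) = 4.94 V.
With the load, R_bot becomes R_bot‖R_L = 621.8 Ω, so V = 19.2 × 621.8/2822 = 4.23 V.

Unloaded: 4.94 V; loaded: 4.23 V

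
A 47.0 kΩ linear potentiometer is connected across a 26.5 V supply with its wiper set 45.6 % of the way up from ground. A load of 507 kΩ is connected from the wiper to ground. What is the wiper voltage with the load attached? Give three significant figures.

The wiper splits the pot into (1−α)R = 25.57 kΩ above and αR = 21.43 kΩ below.
Lower section ‖ load = 20.56 kΩ.
V_wiper = 26.5 × 20.56/(25.57 + 20.56) = 11.8 V.

V ≈ 11.8 V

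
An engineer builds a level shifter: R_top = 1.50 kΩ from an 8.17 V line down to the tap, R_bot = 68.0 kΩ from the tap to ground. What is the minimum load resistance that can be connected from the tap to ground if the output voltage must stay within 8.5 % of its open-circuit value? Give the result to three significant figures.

R_L(min) ≈ 15.8 kΩ

Output resistance R_th = R_top‖R_bot = (1.50 × 68.0)/69.50 = 1.468 kΩ.
The fractional drop is R_th/(R_th + R_L); requiring this ≤ 0.0850 gives R_L ≥ R_th(1/0.0850 − 1) = 1.468 × 10.76 = 15.8 kΩ.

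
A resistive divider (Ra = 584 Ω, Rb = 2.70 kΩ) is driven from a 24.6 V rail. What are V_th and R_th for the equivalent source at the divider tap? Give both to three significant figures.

V_th is the open-circuit tap voltage: 24.6 × 2700/(584 + 2700) = 20.2 V.
With the supply zeroed, Ra and Rb appear in parallel from the tap: R_th = Ra‖Rb = (584 × 2700)/3284 = 480 Ω.

V_th = 20.2 V, R_th = 480 Ω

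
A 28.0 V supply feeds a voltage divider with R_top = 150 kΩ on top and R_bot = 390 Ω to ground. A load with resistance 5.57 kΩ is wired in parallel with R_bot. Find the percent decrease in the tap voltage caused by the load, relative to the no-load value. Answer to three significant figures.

6.53 %

The divider's output (Thévenin) resistance is R_top‖R_bot = 389.0 Ω.
Fractional drop under load = R_th/(R_th + R_L) = 389.0 / (389.0 + 5570) = 0.06528.
So the output falls by 6.53 %.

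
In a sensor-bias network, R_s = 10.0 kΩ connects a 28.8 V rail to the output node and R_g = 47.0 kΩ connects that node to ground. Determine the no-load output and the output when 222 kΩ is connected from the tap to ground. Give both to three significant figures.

Unloaded: 23.7 V; loaded: 22.9 V

Open-circuit: V = 28.8 × 47.0/(10.0 + 47.0) = 23.7 V.
With the load, R_g becomes R_g‖R_L = 38.79 kΩ, so V = 28.8 × 38.79/48.79 = 22.9 V.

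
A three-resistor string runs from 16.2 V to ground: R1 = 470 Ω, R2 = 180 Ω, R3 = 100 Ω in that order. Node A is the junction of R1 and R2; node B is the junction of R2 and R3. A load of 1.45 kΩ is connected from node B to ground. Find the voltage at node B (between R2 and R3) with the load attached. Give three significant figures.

At node B, R3 is in parallel with the load: R3‖R_L = 93.55 Ω.
Below node A the resistance is R2 + (R3‖R_L) = 273.5 Ω, so V_A = 16.2 × 273.5/743.5 = 5.960 V.
Then V_B = V_A × (R3‖R_L)/(R2 + R3‖R_L) = 5.960 × 93.55/273.5 = 2.04 V.

V ≈ 2.04 V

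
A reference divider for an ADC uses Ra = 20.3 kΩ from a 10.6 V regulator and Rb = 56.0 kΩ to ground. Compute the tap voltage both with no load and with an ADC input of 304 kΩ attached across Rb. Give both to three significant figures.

Open-circuit: V = 10.6 × 56.0/(20.3 + 56.0) = 7.78 V.
With the load, Rb becomes Rb‖R_L = 47.29 kΩ, so V = 10.6 × 47.29/67.59 = 7.42 V.

Unloaded: 7.78 V; loaded: 7.42 V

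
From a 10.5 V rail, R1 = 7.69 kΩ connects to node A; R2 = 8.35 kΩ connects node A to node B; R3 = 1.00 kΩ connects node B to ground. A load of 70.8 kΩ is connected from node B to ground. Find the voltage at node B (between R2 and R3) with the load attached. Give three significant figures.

At node B, R3 is in parallel with the load: R3‖R_L = 0.9861 kΩ.
Below node A the resistance is R2 + (R3‖R_L) = 9.336 kΩ, so V_A = 10.5 × 9.336/17.03 = 5.758 V.
Then V_B = V_A × (R3‖R_L)/(R2 + R3‖R_L) = 5.758 × 0.9861/9.336 = 0.608 V.

V ≈ 0.608 V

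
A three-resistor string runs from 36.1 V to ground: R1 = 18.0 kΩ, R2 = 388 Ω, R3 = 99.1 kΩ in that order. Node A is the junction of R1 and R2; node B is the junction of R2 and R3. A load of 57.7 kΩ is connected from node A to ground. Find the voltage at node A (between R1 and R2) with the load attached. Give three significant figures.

Below node A the series string R2+R3 = 99490 Ω sits in parallel with the 57700 Ω load: 36520 Ω.
V_A = 36.1 × 36520/(18000 + 36520) = 24.2 V.

V ≈ 24.2 V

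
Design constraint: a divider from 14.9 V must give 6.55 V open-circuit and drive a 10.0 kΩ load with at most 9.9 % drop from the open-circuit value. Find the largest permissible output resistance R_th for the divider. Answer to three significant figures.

Loading drop = R_th/(R_th + R_L) ≤ 0.0990, so R_th ≤ R_L · ε/(1−ε) = 10.0 kΩ × 0.0990/0.9010 = 1.10 kΩ.
(Any R1, R2 with R2/(R1+R2) = 0.440 and R1‖R2 ≤ 1.10 kΩ will meet the spec.)

R_th ≤ 1.10 kΩ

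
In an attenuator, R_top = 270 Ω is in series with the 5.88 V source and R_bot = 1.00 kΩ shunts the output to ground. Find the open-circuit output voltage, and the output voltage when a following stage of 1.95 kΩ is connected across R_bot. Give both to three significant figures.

Open-circuit: V = 5.88 × 1000/(270 + 1000) = 4.63 V.
With the load, R_bot becomes R_bot‖R_L = 661.0 Ω, so V = 5.88 × 661.0/931.0 = 4.17 V.

Unloaded: 4.63 V; loaded: 4.17 V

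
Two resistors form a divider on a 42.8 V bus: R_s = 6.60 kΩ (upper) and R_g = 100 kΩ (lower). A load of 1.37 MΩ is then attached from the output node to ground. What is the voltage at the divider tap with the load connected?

The load sits in parallel with R_g: R_g‖R_L = (100 × 1370) / (100 + 1370) = 93.20 kΩ.
V_out = 42.8 × 93.20 / (6.60 + 93.20) = 42.8 × 93.20/99.80 = 40.0 V.

V_out ≈ 40.0 V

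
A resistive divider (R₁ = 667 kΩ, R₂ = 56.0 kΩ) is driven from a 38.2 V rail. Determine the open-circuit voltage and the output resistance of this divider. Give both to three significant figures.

V_th is the open-circuit tap voltage: 38.2 × 56.0/(667 + 56.0) = 2.96 V.
With the supply zeroed, R₁ and R₂ appear in parallel from the tap: R_th = R₁‖R₂ = (667 × 56.0)/723.0 = 51.7 kΩ.

V_th = 2.96 V, R_th = 51.7 kΩ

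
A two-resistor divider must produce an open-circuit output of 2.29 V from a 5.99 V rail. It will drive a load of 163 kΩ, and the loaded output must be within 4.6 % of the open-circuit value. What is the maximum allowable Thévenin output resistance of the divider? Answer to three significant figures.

Loading drop = R_th/(R_th + R_L) ≤ 0.0460, so R_th ≤ R_L · ε/(1−ε) = 163 kΩ × 0.0460/0.9540 = 7.86 kΩ.
(Any R1, R2 with R2/(R1+R2) = 0.382 and R1‖R2 ≤ 7.86 kΩ will meet the spec.)

R_th ≤ 7.86 kΩ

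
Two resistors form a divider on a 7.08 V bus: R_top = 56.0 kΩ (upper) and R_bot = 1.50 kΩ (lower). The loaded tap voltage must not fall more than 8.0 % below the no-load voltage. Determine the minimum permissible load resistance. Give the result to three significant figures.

R_L(min) ≈ 16.8 kΩ

Output resistance R_th = R_top‖R_bot = (56.0 × 1.50)/57.50 = 1.461 kΩ.
The fractional drop is R_th/(R_th + R_L); requiring this ≤ 0.0800 gives R_L ≥ R_th(1/0.0800 − 1) = 1.461 × 11.50 = 16.8 kΩ.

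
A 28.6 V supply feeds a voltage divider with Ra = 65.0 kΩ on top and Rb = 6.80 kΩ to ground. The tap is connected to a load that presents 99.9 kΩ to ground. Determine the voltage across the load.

The load sits in parallel with Rb: Rb‖R_L = (6.80 × 99.9) / (6.80 + 99.9) = 6.367 kΩ.
V_out = 28.6 × 6.367 / (65.0 + 6.367) = 28.6 × 6.367/71.37 = 2.55 V.
(Unloaded it would have been 2.71 V.)

V_out ≈ 2.55 V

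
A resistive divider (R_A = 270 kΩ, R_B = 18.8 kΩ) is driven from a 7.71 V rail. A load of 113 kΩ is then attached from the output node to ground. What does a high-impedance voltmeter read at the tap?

V_out ≈ 0.434 V

The load sits in parallel with R_B: R_B‖R_L = (18.8 × 113) / (18.8 + 113) = 16.12 kΩ.
V_out = 7.71 × 16.12 / (270 + 16.12) = 7.71 × 16.12/286.1 = 0.434 V.
(Unloaded it would have been 0.502 V.)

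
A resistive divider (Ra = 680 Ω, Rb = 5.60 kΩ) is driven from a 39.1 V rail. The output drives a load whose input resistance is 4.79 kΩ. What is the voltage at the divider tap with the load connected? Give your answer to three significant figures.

The load sits in parallel with Rb: Rb‖R_L = (5600 × 4790) / (5600 + 4790) = 2582 Ω.
V_out = 39.1 × 2582 / (680 + 2582) = 39.1 × 2582/3262 = 30.9 V.

V_out ≈ 30.9 V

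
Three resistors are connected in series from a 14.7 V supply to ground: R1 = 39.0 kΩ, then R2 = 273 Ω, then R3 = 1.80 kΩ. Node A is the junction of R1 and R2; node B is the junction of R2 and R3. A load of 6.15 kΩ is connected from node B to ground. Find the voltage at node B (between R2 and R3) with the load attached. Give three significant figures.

At node B, R3 is in parallel with the load: R3‖R_L = 1392 Ω.
Below node A the resistance is R2 + (R3‖R_L) = 1665 Ω, so V_A = 14.7 × 1665/40670 = 0.6020 V.
Then V_B = V_A × (R3‖R_L)/(R2 + R3‖R_L) = 0.6020 × 1392/1665 = 0.503 V.

V ≈ 0.503 V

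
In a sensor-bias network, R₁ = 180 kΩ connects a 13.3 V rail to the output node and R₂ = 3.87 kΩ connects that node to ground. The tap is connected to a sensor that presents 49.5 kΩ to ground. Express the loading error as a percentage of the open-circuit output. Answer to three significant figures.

The divider's output (Thévenin) resistance is R₁‖R₂ = 3.789 kΩ.
Fractional drop under load = R_th/(R_th + R_L) = 3.789 / (3.789 + 49.5) = 0.07109.
So the output falls by 7.11 %.

7.11 %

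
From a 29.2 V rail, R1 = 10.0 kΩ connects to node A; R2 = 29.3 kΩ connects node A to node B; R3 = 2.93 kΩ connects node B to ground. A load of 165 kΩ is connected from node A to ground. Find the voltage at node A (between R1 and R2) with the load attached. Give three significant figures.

V ≈ 21.3 V

Below node A the series string R2+R3 = 32.23 kΩ sits in parallel with the 165 kΩ load: 26.96 kΩ.
V_A = 29.2 × 26.96/(10.0 + 26.96) = 21.3 V.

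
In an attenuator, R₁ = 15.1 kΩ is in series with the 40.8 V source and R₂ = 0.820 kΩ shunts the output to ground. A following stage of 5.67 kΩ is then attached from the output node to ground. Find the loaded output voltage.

The load sits in parallel with R₂: R₂‖R_L = (820 × 5670) / (820 + 5670) = 716.4 Ω.
V_out = 40.8 × 716.4 / (15100 + 716.4) = 40.8 × 716.4/15820 = 1.85 V.

V_out ≈ 1.85 V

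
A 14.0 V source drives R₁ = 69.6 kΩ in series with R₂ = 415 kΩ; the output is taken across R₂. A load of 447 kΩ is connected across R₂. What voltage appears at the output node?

The load sits in parallel with R₂: R₂‖R_L = (415 × 447) / (415 + 447) = 215.2 kΩ.
V_out = 14.0 × 215.2 / (69.6 + 215.2) = 14.0 × 215.2/284.8 = 10.6 V.

V_out ≈ 10.6 V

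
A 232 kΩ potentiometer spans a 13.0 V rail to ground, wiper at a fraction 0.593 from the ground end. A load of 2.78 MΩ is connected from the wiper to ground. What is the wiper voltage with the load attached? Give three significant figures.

V ≈ 7.56 V

The wiper splits the pot into (1−α)R = 94.42 kΩ above and αR = 137.6 kΩ below.
Lower section ‖ load = 131.1 kΩ.
V_wiper = 13.0 × 131.1/(94.42 + 131.1) = 7.56 V.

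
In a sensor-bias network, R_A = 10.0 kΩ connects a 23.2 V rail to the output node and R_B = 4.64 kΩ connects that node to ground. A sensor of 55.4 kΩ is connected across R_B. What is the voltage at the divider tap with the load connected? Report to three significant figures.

The load sits in parallel with R_B: R_B‖R_L = (4.64 × 55.4) / (4.64 + 55.4) = 4.281 kΩ.
V_out = 23.2 × 4.281 / (10.0 + 4.281) = 23.2 × 4.281/14.28 = 6.96 V.
(Unloaded it would have been 7.35 V.)

V_out ≈ 6.96 V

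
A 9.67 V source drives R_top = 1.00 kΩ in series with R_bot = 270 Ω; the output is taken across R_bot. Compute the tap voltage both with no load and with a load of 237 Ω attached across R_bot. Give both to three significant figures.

Open-circuit: V = 9.67 × 270/(1000 + 270) = 2.06 V.
With the load, R_bot becomes R_bot‖R_L = 126.2 Ω, so V = 9.67 × 126.2/1126 = 1.08 V.

Unloaded: 2.06 V; loaded: 1.08 V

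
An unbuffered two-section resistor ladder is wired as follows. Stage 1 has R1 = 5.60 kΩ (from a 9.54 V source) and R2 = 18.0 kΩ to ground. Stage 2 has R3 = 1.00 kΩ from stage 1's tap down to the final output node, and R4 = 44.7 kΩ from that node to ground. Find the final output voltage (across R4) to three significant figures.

Stage 2 presents R3+R4 = 45.70 kΩ as a load on stage 1's tap.
Stage 1's lower leg becomes R2‖(R3+R4) = 12.91 kΩ, so V_mid = 9.54 × 12.91/18.51 = 6.654 V.
Stage 2 is itself unloaded: V_out = V_mid × R4/(R3+R4) = 6.654 × 44.7/45.70 = 6.51 V.

V_out ≈ 6.51 V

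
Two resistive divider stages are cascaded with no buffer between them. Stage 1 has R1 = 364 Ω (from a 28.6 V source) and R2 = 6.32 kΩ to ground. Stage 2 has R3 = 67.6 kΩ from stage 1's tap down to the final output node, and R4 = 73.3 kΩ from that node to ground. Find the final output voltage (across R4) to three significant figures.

V_out ≈ 14.0 V

Stage 2 presents R3+R4 = 140900 Ω as a load on stage 1's tap.
Stage 1's lower leg becomes R2‖(R3+R4) = 6049 Ω, so V_mid = 28.6 × 6049/6413 = 26.98 V.
Stage 2 is itself unloaded: V_out = V_mid × R4/(R3+R4) = 26.98 × 73300/140900 = 14.0 V.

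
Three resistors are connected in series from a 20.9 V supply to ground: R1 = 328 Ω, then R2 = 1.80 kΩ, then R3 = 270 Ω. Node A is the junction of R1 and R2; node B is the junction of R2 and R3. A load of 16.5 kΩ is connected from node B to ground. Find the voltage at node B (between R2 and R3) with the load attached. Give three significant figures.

At node B, R3 is in parallel with the load: R3‖R_L = 265.7 Ω.
Below node A the resistance is R2 + (R3‖R_L) = 2066 Ω, so V_A = 20.9 × 2066/2394 = 18.04 V.
Then V_B = V_A × (R3‖R_L)/(R2 + R3‖R_L) = 18.04 × 265.7/2066 = 2.32 V.

V ≈ 2.32 V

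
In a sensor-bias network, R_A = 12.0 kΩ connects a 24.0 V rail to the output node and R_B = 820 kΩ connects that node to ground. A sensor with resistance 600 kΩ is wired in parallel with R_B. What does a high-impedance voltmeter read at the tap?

V_out ≈ 23.2 V

The load sits in parallel with R_B: R_B‖R_L = (820 × 600) / (820 + 600) = 346.5 kΩ.
V_out = 24.0 × 346.5 / (12.0 + 346.5) = 24.0 × 346.5/358.5 = 23.2 V.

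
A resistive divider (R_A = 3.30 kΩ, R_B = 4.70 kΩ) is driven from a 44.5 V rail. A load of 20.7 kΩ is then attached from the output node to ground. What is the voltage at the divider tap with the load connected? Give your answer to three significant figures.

The load sits in parallel with R_B: R_B‖R_L = (4.70 × 20.7) / (4.70 + 20.7) = 3.830 kΩ.
V_out = 44.5 × 3.830 / (3.30 + 3.830) = 44.5 × 3.830/7.130 = 23.9 V.

V_out ≈ 23.9 V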